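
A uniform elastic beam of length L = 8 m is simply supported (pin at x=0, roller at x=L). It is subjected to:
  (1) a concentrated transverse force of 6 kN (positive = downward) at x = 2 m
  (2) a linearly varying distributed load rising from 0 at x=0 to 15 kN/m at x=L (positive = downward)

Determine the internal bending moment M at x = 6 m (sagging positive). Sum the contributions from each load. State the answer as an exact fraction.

Load 1 — point force P=6 kN at a=2 m (b=L-a=6):
  M_1 = Pa(L-x)/L  [x>a] = 6·2·(8-6)/8 = 3 kN·m
Load 2 — triangular load w₀=15 kN/m (0→w₀ over full span):
  M_2 = w₀Lx/6 - w₀x³/(6L) = 15·8·6/6 - 15·6³/(6·8) = 105/2 kN·m
Superposition: M = Σ M_i = 111/2 kN·m ≈ 55.500000 kN·m

M(6) = 111/2 kN·m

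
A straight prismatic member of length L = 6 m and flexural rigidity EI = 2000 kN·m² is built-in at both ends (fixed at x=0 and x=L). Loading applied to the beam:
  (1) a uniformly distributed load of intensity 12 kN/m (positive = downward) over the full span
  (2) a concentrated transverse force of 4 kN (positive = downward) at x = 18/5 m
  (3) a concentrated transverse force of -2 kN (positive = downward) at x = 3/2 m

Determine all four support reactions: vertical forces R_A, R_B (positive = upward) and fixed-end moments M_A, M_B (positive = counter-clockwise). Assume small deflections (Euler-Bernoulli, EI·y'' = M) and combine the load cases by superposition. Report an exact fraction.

Load 1 — uniform load w=12 kN/m over full span:
  R_A = wL/2 = 12·6/2 = 36 kN
  M_A = wL²/12 = 12·6²/12 = 36 kN·m
  R_B = wL/2 = 12·6/2 = 36 kN
  M_B = -wL²/12 = -12·6²/12 = -36 kN·m
Load 2 — point force P=4 kN at a=18/5 m (b=L-a=12/5):
  R_A = Pb²(3a+b)/L³ = 4·(12/5)²·(3·(18/5)+(12/5))/6³ = 176/125 kN
  M_A = Pab²/L² = 4·(18/5)·(12/5)²/6² = 288/125 kN·m
  R_B = Pa²(a+3b)/L³ = 4·(18/5)²·((18/5)+3·(12/5))/6³ = 324/125 kN
  M_B = -Pa²b/L² = -4·(18/5)²·(12/5)/6² = -432/125 kN·m
Load 3 — point force P=-2 kN at a=3/2 m (b=L-a=9/2):
  R_A = Pb²(3a+b)/L³ = (-2)·(9/2)²·(3·(3/2)+(9/2))/6³ = -27/16 kN
  M_A = Pab²/L² = (-2)·(3/2)·(9/2)²/6² = -27/16 kN·m
  R_B = Pa²(a+3b)/L³ = (-2)·(3/2)²·((3/2)+3·(9/2))/6³ = -5/16 kN
  M_B = -Pa²b/L² = -(-2)·(3/2)²·(9/2)/6² = 9/16 kN·m
Superposition: R_A = 71441/2000 kN, M_A = 73233/2000 kN·m, R_B = 76559/2000 kN, M_B = -77787/2000 kN·m

R_A = 71441/2000 kN, M_A = 73233/2000 kN·m, R_B = 76559/2000 kN, M_B = -77787/2000 kN·m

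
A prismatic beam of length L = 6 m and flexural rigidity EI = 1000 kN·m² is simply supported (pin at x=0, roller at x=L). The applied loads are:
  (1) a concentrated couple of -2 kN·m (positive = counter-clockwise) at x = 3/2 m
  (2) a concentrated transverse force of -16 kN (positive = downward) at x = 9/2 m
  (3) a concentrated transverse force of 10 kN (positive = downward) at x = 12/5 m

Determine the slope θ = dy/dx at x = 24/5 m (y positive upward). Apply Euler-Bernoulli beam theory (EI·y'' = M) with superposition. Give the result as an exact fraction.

θ(24/5) = -839/200000 rad

Load 1 — applied couple M₀=-2 kN·m at a=3/2 m (b=L-a=9/2):
  θ_1 = (M₀x²/(2L)-M₀(x-a)+C₁)/EI  [x>a] with C₁=M₀(3b²-L²)/(6L)=-11/8 = ((-2)·(24/5)²/(2·6)-(-2)·((24/5)-(3/2))+(-11/8))/1000 = 277/200000 rad
Load 2 — point force P=-16 kN at a=9/2 m (b=L-a=3/2):
  θ_2 = -Pa(2L²-6Lx+3x²+a²)/(6LEI)  [x>a] = -(-16)·(9/2)·(2·6²-6·6·(24/5)+3·(24/5)²+(9/2)²)/(6·6·1000) = -1143/50000 rad
Load 3 — point force P=10 kN at a=12/5 m (b=L-a=18/5):
  θ_3 = -Pa(2L²-6Lx+3x²+a²)/(6LEI)  [x>a] = -10·(12/5)·(2·6²-6·6·(24/5)+3·(24/5)²+(12/5)²)/(6·6·1000) = 54/3125 rad
Superposition: θ = Σ θ_i = -839/200000 rad ≈ -0.004195 rad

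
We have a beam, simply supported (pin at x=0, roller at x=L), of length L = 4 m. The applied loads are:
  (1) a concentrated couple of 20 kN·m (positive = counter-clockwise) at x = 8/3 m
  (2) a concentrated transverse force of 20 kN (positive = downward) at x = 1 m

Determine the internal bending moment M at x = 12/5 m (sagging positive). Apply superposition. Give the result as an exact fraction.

M(12/5) = 20 kN·m

Load 1 — applied couple M₀=20 kN·m at a=8/3 m (b=L-a=4/3):
  M_1 = M₀x/L  [x≤a] = 20·(12/5)/4 = 12 kN·m
Load 2 — point force P=20 kN at a=1 m (b=L-a=3):
  M_2 = Pa(L-x)/L  [x>a] = 20·1·(4-(12/5))/4 = 8 kN·m
Superposition: M = Σ M_i = 20 kN·m ≈ 20.000000 kN·m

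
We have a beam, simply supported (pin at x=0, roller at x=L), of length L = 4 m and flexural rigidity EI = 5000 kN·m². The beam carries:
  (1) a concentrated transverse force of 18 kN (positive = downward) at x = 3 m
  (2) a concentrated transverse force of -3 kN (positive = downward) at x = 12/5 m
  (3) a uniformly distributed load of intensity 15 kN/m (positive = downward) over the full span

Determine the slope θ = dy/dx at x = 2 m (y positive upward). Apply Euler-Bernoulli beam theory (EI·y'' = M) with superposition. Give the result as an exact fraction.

Load 1 — point force P=18 kN at a=3 m (b=L-a=1):
  θ_1 = -Pb(L²-b²-3x²)/(6LEI)  [x≤a] = -18·1·(4²-1²-3·2²)/(6·4·5000) = -9/20000 rad
Load 2 — point force P=-3 kN at a=12/5 m (b=L-a=8/5):
  θ_2 = -Pb(L²-b²-3x²)/(6LEI)  [x≤a] = -(-3)·(8/5)·(4²-(8/5)²-3·2²)/(6·4·5000) = 9/156250 rad
Load 3 — uniform load w=15 kN/m over full span:
  θ_3 = -w(L³-6Lx²+4x³)/(24EI) = -15·(4³-6·4·2²+4·2³)/(24·5000) = 0 rad
Superposition: θ = Σ θ_i = -981/2500000 rad ≈ -0.000392 rad

θ(2) = -981/2500000 rad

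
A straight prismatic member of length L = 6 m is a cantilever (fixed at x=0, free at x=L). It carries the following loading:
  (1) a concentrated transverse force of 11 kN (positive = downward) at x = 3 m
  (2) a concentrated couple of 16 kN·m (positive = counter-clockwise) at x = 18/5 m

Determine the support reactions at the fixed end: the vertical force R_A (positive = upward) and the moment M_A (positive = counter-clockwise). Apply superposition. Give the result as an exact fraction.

Load 1 — point force P=11 kN at a=3 m (b=L-a=3):
  R_A = P = 11 kN
  M_A = Pa = 11·3 = 33 kN·m
Load 2 — applied couple M₀=16 kN·m at a=18/5 m (b=L-a=12/5):
  R_A = 0 kN
  M_A = -M₀ = -16 kN·m
Superposition: R_A = 11 kN, M_A = 17 kN·m

R_A = 11 kN, M_A = 17 kN·m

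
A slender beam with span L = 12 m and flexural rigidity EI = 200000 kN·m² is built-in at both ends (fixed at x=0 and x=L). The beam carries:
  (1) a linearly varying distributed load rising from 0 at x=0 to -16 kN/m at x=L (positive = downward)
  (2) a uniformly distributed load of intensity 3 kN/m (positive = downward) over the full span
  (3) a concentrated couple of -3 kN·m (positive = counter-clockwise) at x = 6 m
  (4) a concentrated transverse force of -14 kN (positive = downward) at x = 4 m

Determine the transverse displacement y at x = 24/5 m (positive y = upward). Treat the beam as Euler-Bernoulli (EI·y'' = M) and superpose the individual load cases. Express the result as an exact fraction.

Load 1 — triangular load w₀=-16 kN/m (0→w₀ over full span):
  y_1 = -w₀x²(L-x)²(x+2L)/(120LEI) = -(-16)·(24/5)²·(12-(24/5))²·((24/5)+2·12)/(120·12·200000) = 93312/48828125 m
Load 2 — uniform load w=3 kN/m over full span:
  y_2 = -wx²(L-x)²/(24EI) = -3·(24/5)²·(12-(24/5))²/(24·200000) = -1458/1953125 m
Load 3 — applied couple M₀=-3 kN·m at a=6 m (b=L-a=6):
  y_3 = (R_Ax³/6 - M_Ax²/2)/EI  [x≤a] with R_A=-3/8, M_A=-3/4 = ((-3/8)·(24/5)³/6 - (-3/4)·(24/5)²/2)/200000 = 27/3125000 m
Load 4 — point force P=-14 kN at a=4 m (b=L-a=8):
  y_4 = -Pa²(L-x)²(3bL-(3b+a)(L-x))/(6L³EI)  [x>a] = -(-14)·4²·(12-(24/5))²·(3·8·12-(3·8+4)·(12-(24/5)))/(6·12³·200000) = 189/390625 m
Superposition: y = Σ y_i = 647271/390625000 m ≈ 0.001657 m

y(24/5) = 647271/390625000 m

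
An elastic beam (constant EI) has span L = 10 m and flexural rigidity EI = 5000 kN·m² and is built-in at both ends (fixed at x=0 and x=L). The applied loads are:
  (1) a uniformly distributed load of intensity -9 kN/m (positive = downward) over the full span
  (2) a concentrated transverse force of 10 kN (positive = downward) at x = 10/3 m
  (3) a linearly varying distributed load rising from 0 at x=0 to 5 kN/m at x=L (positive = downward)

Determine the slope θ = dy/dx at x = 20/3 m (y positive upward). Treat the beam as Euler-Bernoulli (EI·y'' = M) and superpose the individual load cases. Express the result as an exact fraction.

θ(20/3) = -1/162 rad

Load 1 — uniform load w=-9 kN/m over full span:
  θ_1 = -wx(L-x)(L-2x)/(12EI) = -(-9)·(20/3)·(10-(20/3))·(10-2·(20/3))/(12·5000) = -1/90 rad
Load 2 — point force P=10 kN at a=10/3 m (b=L-a=20/3):
  θ_2 = Pa²(L-x)(2bL-(3b+a)(L-x))/(2L³EI)  [x>a] = 10·(10/3)²·(10-(20/3))·(2·(20/3)·10-(3·(20/3)+(10/3))·(10-(20/3)))/(2·10³·5000) = 1/486 rad
Load 3 — triangular load w₀=5 kN/m (0→w₀ over full span):
  θ_3 = -w₀(2x(L-x)(L-2x)(x+2L)+x²(L-x)²)/(120LEI) = -5·(2·(20/3)·(10-(20/3))·(10-2·(20/3))·((20/3)+2·10)+(20/3)²·(10-(20/3))²)/(120·10·5000) = 7/2430 rad
Superposition: θ = Σ θ_i = -1/162 rad ≈ -0.006173 rad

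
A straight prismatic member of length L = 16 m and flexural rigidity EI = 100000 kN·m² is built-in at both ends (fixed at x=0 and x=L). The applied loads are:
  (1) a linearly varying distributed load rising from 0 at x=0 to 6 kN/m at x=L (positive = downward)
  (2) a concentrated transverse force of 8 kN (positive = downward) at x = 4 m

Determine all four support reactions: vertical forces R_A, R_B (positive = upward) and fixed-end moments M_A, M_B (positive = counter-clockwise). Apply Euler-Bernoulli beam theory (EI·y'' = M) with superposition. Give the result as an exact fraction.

R_A = 423/20 kN, M_A = 346/5 kN·m, R_B = 697/20 kN, M_B = -414/5 kN·m

Load 1 — triangular load w₀=6 kN/m (0→w₀ over full span):
  R_A = 3w₀L/20 = 3·6·16/20 = 72/5 kN
  M_A = w₀L²/30 = 6·16²/30 = 256/5 kN·m
  R_B = 7w₀L/20 = 7·6·16/20 = 168/5 kN
  M_B = -w₀L²/20 = -6·16²/20 = -384/5 kN·m
Load 2 — point force P=8 kN at a=4 m (b=L-a=12):
  R_A = Pb²(3a+b)/L³ = 8·12²·(3·4+12)/16³ = 27/4 kN
  M_A = Pab²/L² = 8·4·12²/16² = 18 kN·m
  R_B = Pa²(a+3b)/L³ = 8·4²·(4+3·12)/16³ = 5/4 kN
  M_B = -Pa²b/L² = -8·4²·12/16² = -6 kN·m
Superposition: R_A = 423/20 kN, M_A = 346/5 kN·m, R_B = 697/20 kN, M_B = -414/5 kN·m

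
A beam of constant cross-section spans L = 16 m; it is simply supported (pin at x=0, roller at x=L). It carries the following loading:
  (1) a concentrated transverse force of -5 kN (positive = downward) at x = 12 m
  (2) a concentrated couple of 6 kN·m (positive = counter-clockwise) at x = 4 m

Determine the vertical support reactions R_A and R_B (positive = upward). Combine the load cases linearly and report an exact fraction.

R_A = -7/8 kN, R_B = -33/8 kN

Load 1 — point force P=-5 kN at a=12 m (b=L-a=4):
  R_A = Pb/L = (-5)·4/16 = -5/4 kN
  R_B = Pa/L = (-5)·12/16 = -15/4 kN
Load 2 — applied couple M₀=6 kN·m at a=4 m (b=L-a=12):
  R_A = M₀/L = 6/16 = 3/8 kN
  R_B = -M₀/L = -6/16 = -3/8 kN
Superposition: R_A = -7/8 kN, R_B = -33/8 kN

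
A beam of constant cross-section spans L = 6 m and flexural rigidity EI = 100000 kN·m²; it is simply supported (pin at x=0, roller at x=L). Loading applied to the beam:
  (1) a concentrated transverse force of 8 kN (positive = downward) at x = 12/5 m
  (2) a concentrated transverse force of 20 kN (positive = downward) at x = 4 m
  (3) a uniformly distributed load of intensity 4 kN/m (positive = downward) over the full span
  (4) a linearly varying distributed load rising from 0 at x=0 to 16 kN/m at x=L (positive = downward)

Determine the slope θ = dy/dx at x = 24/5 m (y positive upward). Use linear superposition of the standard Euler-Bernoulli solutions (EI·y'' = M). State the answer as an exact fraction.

θ(24/5) = 190291/140625000 rad

Load 1 — point force P=8 kN at a=12/5 m (b=L-a=18/5):
  θ_1 = -Pa(2L²-6Lx+3x²+a²)/(6LEI)  [x>a] = -8·(12/5)·(2·6²-6·6·(24/5)+3·(24/5)²+(12/5)²)/(6·6·100000) = 54/390625 rad
Load 2 — point force P=20 kN at a=4 m (b=L-a=2):
  θ_2 = -Pa(2L²-6Lx+3x²+a²)/(6LEI)  [x>a] = -20·4·(2·6²-6·6·(24/5)+3·(24/5)²+4²)/(6·6·100000) = 49/140625 rad
Load 3 — uniform load w=4 kN/m over full span:
  θ_3 = -w(L³-6Lx²+4x³)/(24EI) = -4·(6³-6·6·(24/5)²+4·(24/5)³)/(24·100000) = 891/3125000 rad
Load 4 — triangular load w₀=16 kN/m (0→w₀ over full span):
  θ_4 = -w₀(7L⁴-30L²x²+15x⁴)/(360LEI) = -16·(7·6⁴-30·6²·(24/5)²+15·(24/5)⁴)/(360·6·100000) = 2271/3906250 rad
Superposition: θ = Σ θ_i = 190291/140625000 rad ≈ 0.001353 rad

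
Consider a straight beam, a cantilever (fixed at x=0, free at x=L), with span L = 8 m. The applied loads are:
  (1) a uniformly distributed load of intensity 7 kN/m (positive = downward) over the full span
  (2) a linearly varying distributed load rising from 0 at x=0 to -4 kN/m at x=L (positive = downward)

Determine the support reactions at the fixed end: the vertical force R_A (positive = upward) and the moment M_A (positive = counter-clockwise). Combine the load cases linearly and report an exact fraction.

Load 1 — uniform load w=7 kN/m over full span:
  R_A = wL = 7·8 = 56 kN
  M_A = wL²/2 = 7·8²/2 = 224 kN·m
Load 2 — triangular load w₀=-4 kN/m (0→w₀ over full span):
  R_A = w₀L/2 = (-4)·8/2 = -16 kN
  M_A = w₀L²/3 = (-4)·8²/3 = -256/3 kN·m
Superposition: R_A = 40 kN, M_A = 416/3 kN·m

R_A = 40 kN, M_A = 416/3 kN·m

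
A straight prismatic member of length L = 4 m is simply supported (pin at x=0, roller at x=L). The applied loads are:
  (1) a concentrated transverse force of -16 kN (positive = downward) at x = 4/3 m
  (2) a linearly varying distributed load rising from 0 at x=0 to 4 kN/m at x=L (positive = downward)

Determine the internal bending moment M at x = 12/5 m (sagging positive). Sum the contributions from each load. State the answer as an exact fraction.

Load 1 — point force P=-16 kN at a=4/3 m (b=L-a=8/3):
  M_1 = Pa(L-x)/L  [x>a] = (-16)·(4/3)·(4-(12/5))/4 = -128/15 kN·m
Load 2 — triangular load w₀=4 kN/m (0→w₀ over full span):
  M_2 = w₀Lx/6 - w₀x³/(6L) = 4·4·(12/5)/6 - 4·(12/5)³/(6·4) = 512/125 kN·m
Superposition: M = Σ M_i = -1664/375 kN·m ≈ -4.437333 kN·m

M(12/5) = -1664/375 kN·m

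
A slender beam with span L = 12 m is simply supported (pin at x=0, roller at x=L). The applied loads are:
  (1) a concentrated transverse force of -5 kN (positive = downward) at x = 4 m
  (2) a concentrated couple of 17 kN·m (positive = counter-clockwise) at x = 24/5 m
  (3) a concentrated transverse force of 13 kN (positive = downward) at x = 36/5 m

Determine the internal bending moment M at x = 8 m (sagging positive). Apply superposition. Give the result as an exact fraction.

M(8) = 283/15 kN·m

Load 1 — point force P=-5 kN at a=4 m (b=L-a=8):
  M_1 = Pa(L-x)/L  [x>a] = (-5)·4·(12-8)/12 = -20/3 kN·m
Load 2 — applied couple M₀=17 kN·m at a=24/5 m (b=L-a=36/5):
  M_2 = M₀x/L - M₀  [x>a] = 17·8/12 - 17 = -17/3 kN·m
Load 3 — point force P=13 kN at a=36/5 m (b=L-a=24/5):
  M_3 = Pa(L-x)/L  [x>a] = 13·(36/5)·(12-8)/12 = 156/5 kN·m
Superposition: M = Σ M_i = 283/15 kN·m ≈ 18.866667 kN·m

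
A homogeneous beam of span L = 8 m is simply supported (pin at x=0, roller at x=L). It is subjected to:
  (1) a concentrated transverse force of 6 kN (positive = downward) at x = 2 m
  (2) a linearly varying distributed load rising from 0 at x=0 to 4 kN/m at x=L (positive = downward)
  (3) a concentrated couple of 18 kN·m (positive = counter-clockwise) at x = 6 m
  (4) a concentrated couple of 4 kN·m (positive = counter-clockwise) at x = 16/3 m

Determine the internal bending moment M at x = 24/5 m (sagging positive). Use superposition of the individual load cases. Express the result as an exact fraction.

Load 1 — point force P=6 kN at a=2 m (b=L-a=6):
  M_1 = Pa(L-x)/L  [x>a] = 6·2·(8-(24/5))/8 = 24/5 kN·m
Load 2 — triangular load w₀=4 kN/m (0→w₀ over full span):
  M_2 = w₀Lx/6 - w₀x³/(6L) = 4·8·(24/5)/6 - 4·(24/5)³/(6·8) = 2048/125 kN·m
Load 3 — applied couple M₀=18 kN·m at a=6 m (b=L-a=2):
  M_3 = M₀x/L  [x≤a] = 18·(24/5)/8 = 54/5 kN·m
Load 4 — applied couple M₀=4 kN·m at a=16/3 m (b=L-a=8/3):
  M_4 = M₀x/L  [x≤a] = 4·(24/5)/8 = 12/5 kN·m
Superposition: M = Σ M_i = 4298/125 kN·m ≈ 34.384000 kN·m

M(24/5) = 4298/125 kN·m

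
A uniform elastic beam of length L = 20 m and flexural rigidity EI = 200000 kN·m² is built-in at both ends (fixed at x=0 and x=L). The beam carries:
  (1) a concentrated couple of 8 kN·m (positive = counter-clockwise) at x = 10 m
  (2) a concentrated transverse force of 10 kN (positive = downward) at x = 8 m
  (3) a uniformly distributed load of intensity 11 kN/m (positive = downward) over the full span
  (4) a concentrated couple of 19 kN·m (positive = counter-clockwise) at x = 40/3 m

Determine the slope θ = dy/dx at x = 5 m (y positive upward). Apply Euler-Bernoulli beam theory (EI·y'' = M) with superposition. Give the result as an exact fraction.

θ(5) = -4613/1200000 rad

Load 1 — applied couple M₀=8 kN·m at a=10 m (b=L-a=10):
  θ_1 = (R_Ax²/2 - M_Ax)/EI  [x≤a] with R_A=3/5, M_A=2 = ((3/5)·5²/2 - 2·5)/200000 = -1/80000 rad
Load 2 — point force P=10 kN at a=8 m (b=L-a=12):
  θ_2 = -Pb²x(2aL-(3a+b)x)/(2L³EI)  [x≤a] = -10·12²·5·(2·8·20-(3·8+12)·5)/(2·20³·200000) = -63/200000 rad
Load 3 — uniform load w=11 kN/m over full span:
  θ_3 = -wx(L-x)(L-2x)/(12EI) = -11·5·(20-5)·(20-2·5)/(12·200000) = -11/3200 rad
Load 4 — applied couple M₀=19 kN·m at a=40/3 m (b=L-a=20/3):
  θ_4 = (R_Ax²/2 - M_Ax)/EI  [x≤a] with R_A=19/15, M_A=19/3 = ((19/15)·5²/2 - (19/3)·5)/200000 = -19/240000 rad
Superposition: θ = Σ θ_i = -4613/1200000 rad ≈ -0.003844 rad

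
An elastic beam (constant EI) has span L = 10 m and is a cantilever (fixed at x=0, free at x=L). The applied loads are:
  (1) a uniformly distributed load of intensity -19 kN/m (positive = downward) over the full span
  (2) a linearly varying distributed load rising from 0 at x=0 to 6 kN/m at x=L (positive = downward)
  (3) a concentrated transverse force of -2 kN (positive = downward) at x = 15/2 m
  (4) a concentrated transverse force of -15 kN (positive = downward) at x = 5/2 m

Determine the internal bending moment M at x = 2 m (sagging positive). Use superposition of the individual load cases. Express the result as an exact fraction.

M(2) = 4857/10 kN·m

Load 1 — uniform load w=-19 kN/m over full span:
  M_1 = -w(L-x)²/2 = -(-19)·(10-2)²/2 = 608 kN·m
Load 2 — triangular load w₀=6 kN/m (0→w₀ over full span):
  M_2 = w₀Lx/2 - w₀L²/3 - w₀x³/(6L) = 6·10·2/2 - 6·10²/3 - 6·2³/(6·10) = -704/5 kN·m
Load 3 — point force P=-2 kN at a=15/2 m (b=L-a=5/2):
  M_3 = -P(a-x)  [x≤a] = -(-2)·((15/2)-2) = 11 kN·m
Load 4 — point force P=-15 kN at a=5/2 m (b=L-a=15/2):
  M_4 = -P(a-x)  [x≤a] = -(-15)·((5/2)-2) = 15/2 kN·m
Superposition: M = Σ M_i = 4857/10 kN·m ≈ 485.700000 kN·m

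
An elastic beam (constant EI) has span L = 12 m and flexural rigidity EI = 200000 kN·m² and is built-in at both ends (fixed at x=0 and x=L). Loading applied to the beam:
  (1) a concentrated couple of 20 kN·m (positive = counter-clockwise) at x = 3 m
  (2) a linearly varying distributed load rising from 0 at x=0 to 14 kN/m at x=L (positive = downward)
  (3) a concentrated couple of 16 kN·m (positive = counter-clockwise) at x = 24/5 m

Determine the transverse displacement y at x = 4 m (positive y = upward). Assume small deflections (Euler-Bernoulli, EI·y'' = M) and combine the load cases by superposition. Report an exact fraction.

y(4) = -6571/5625000 m

Load 1 — applied couple M₀=20 kN·m at a=3 m (b=L-a=9):
  y_1 = (R_Ax³/6 - M_Ax²/2 - M₀(x-a)²/2)/EI  [x>a] with R_A=15/8, M_A=-15/4 = ((15/8)·4³/6 - (-15/4)·4²/2 - 20·(4-3)²/2)/200000 = 1/5000 m
Load 2 — triangular load w₀=14 kN/m (0→w₀ over full span):
  y_2 = -w₀x²(L-x)²(x+2L)/(120LEI) = -14·4²·(12-4)²·(4+2·12)/(120·12·200000) = -196/140625 m
Load 3 — applied couple M₀=16 kN·m at a=24/5 m (b=L-a=36/5):
  y_3 = (R_Ax³/6 - M_Ax²/2)/EI  [x≤a] with R_A=48/25, M_A=48/25 = ((48/25)·4³/6 - (48/25)·4²/2)/200000 = 2/78125 m
Superposition: y = Σ y_i = -6571/5625000 m ≈ -0.001168 m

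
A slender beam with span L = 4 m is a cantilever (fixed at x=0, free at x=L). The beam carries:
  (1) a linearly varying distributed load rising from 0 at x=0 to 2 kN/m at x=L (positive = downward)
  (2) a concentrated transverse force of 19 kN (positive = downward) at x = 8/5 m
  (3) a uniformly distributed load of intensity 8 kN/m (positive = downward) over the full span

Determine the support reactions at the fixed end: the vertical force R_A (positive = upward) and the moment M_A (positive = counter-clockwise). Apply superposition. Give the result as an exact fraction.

Load 1 — triangular load w₀=2 kN/m (0→w₀ over full span):
  R_A = w₀L/2 = 2·4/2 = 4 kN
  M_A = w₀L²/3 = 2·4²/3 = 32/3 kN·m
Load 2 — point force P=19 kN at a=8/5 m (b=L-a=12/5):
  R_A = P = 19 kN
  M_A = Pa = 19·(8/5) = 152/5 kN·m
Load 3 — uniform load w=8 kN/m over full span:
  R_A = wL = 8·4 = 32 kN
  M_A = wL²/2 = 8·4²/2 = 64 kN·m
Superposition: R_A = 55 kN, M_A = 1576/15 kN·m

R_A = 55 kN, M_A = 1576/15 kN·m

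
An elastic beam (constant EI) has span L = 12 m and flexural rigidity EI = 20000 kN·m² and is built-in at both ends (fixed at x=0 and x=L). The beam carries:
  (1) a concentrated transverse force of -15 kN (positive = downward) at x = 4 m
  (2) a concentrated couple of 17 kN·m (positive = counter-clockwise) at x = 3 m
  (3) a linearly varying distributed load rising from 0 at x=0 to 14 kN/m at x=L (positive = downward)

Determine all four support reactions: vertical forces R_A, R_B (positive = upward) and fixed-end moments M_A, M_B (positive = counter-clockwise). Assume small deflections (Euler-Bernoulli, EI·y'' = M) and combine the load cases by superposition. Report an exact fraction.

Load 1 — point force P=-15 kN at a=4 m (b=L-a=8):
  R_A = Pb²(3a+b)/L³ = (-15)·8²·(3·4+8)/12³ = -100/9 kN
  M_A = Pab²/L² = (-15)·4·8²/12² = -80/3 kN·m
  R_B = Pa²(a+3b)/L³ = (-15)·4²·(4+3·8)/12³ = -35/9 kN
  M_B = -Pa²b/L² = -(-15)·4²·8/12² = 40/3 kN·m
Load 2 — applied couple M₀=17 kN·m at a=3 m (b=L-a=9):
  R_A = 6M₀ab/L³ = 6·17·3·9/12³ = 51/32 kN
  M_A = M₀b(2a-b)/L² = 17·9·(2·3-9)/12² = -51/16 kN·m
  R_B = -6M₀ab/L³ = -6·17·3·9/12³ = -51/32 kN
  M_B = M₀a(2b-a)/L² = 17·3·(2·9-3)/12² = 85/16 kN·m
Load 3 — triangular load w₀=14 kN/m (0→w₀ over full span):
  R_A = 3w₀L/20 = 3·14·12/20 = 126/5 kN
  M_A = w₀L²/30 = 14·12²/30 = 336/5 kN·m
  R_B = 7w₀L/20 = 7·14·12/20 = 294/5 kN
  M_B = -w₀L²/20 = -14·12²/20 = -504/5 kN·m
Superposition: R_A = 22583/1440 kN, M_A = 8963/240 kN·m, R_B = 76777/1440 kN, M_B = -19717/240 kN·m

R_A = 22583/1440 kN, M_A = 8963/240 kN·m, R_B = 76777/1440 kN, M_B = -19717/240 kN·m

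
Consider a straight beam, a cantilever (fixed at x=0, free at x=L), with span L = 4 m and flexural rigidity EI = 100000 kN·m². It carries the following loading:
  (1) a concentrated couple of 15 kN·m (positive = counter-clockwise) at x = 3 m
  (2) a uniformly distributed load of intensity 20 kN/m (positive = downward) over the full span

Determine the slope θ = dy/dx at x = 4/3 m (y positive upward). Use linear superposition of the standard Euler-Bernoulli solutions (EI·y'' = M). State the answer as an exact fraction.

θ(4/3) = -527/405000 rad

Load 1 — applied couple M₀=15 kN·m at a=3 m (b=L-a=1):
  θ_1 = M₀x/EI  [x≤a] = 15·(4/3)/100000 = 1/5000 rad
Load 2 — uniform load w=20 kN/m over full span:
  θ_2 = -wx(x²-3Lx+3L²)/(6EI) = -20·(4/3)·((4/3)²-3·4·(4/3)+3·4²)/(6·100000) = -76/50625 rad
Superposition: θ = Σ θ_i = -527/405000 rad ≈ -0.001301 rad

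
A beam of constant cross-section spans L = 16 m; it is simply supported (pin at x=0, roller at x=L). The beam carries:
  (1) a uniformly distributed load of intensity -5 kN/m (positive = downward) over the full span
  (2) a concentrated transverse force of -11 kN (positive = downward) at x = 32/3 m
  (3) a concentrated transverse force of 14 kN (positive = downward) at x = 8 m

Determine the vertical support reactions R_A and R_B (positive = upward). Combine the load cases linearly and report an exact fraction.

R_A = -110/3 kN, R_B = -121/3 kN

Load 1 — uniform load w=-5 kN/m over full span:
  R_A = wL/2 = (-5)·16/2 = -40 kN
  R_B = wL/2 = (-5)·16/2 = -40 kN
Load 2 — point force P=-11 kN at a=32/3 m (b=L-a=16/3):
  R_A = Pb/L = (-11)·(16/3)/16 = -11/3 kN
  R_B = Pa/L = (-11)·(32/3)/16 = -22/3 kN
Load 3 — point force P=14 kN at a=8 m (b=L-a=8):
  R_A = Pb/L = 14·8/16 = 7 kN
  R_B = Pa/L = 14·8/16 = 7 kN
Superposition: R_A = -110/3 kN, R_B = -121/3 kN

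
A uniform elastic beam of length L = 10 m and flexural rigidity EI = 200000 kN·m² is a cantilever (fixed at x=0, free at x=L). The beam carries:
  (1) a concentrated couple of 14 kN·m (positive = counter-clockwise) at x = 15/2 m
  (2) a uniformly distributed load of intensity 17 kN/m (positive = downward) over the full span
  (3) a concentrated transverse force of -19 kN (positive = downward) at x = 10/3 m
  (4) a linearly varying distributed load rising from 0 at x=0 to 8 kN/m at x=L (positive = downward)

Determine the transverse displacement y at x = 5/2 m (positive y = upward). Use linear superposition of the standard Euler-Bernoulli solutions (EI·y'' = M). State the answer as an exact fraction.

Load 1 — applied couple M₀=14 kN·m at a=15/2 m (b=L-a=5/2):
  y_1 = M₀x²/(2EI)  [x≤a] = 14·(5/2)²/(2·200000) = 7/32000 m
Load 2 — uniform load w=17 kN/m over full span:
  y_2 = -wx²(x²-4Lx+6L²)/(24EI) = -17·(5/2)²·((5/2)²-4·10·(5/2)+6·10²)/(24·200000) = -459/40960 m
Load 3 — point force P=-19 kN at a=10/3 m (b=L-a=20/3):
  y_3 = -Px²(3a-x)/(6EI)  [x≤a] = -(-19)·(5/2)²·(3·(10/3)-(5/2))/(6·200000) = 19/25600 m
Load 4 — triangular load w₀=8 kN/m (0→w₀ over full span):
  y_4 = (w₀Lx³/12-w₀L²x²/6-w₀x⁵/(120L))/EI = (8·10·(5/2)³/12-8·10²·(5/2)²/6-8·(5/2)⁵/(120·10))/200000 = -1121/307200 m
Superposition: y = Σ y_i = -42683/3072000 m ≈ -0.013894 m

y(5/2) = -42683/3072000 m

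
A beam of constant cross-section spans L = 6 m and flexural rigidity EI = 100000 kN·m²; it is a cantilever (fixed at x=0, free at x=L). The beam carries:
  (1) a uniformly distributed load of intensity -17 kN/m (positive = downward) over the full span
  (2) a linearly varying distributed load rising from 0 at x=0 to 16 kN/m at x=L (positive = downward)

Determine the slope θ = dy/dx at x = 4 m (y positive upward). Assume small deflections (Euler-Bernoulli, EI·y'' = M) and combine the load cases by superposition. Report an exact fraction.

θ(4) = 199/112500 rad

Load 1 — uniform load w=-17 kN/m over full span:
  θ_1 = -wx(x²-3Lx+3L²)/(6EI) = -(-17)·4·(4²-3·6·4+3·6²)/(6·100000) = 221/37500 rad
Load 2 — triangular load w₀=16 kN/m (0→w₀ over full span):
  θ_2 = (w₀Lx²/4-w₀L²x/3-w₀x⁴/(24L))/EI = (16·6·4²/4-16·6²·4/3-16·4⁴/(24·6))/100000 = -116/28125 rad
Superposition: θ = Σ θ_i = 199/112500 rad ≈ 0.001769 rad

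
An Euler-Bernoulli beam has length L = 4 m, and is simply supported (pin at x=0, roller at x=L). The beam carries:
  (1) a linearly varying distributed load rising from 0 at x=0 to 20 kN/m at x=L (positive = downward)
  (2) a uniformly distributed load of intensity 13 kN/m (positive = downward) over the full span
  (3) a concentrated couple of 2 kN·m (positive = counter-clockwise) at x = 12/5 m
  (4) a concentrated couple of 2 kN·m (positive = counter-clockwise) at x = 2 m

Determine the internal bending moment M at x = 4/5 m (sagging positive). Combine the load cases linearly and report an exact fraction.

M(4/5) = 692/25 kN·m

Load 1 — triangular load w₀=20 kN/m (0→w₀ over full span):
  M_1 = w₀Lx/6 - w₀x³/(6L) = 20·4·(4/5)/6 - 20·(4/5)³/(6·4) = 256/25 kN·m
Load 2 — uniform load w=13 kN/m over full span:
  M_2 = wx(L-x)/2 = 13·(4/5)·(4-(4/5))/2 = 416/25 kN·m
Load 3 — applied couple M₀=2 kN·m at a=12/5 m (b=L-a=8/5):
  M_3 = M₀x/L  [x≤a] = 2·(4/5)/4 = 2/5 kN·m
Load 4 — applied couple M₀=2 kN·m at a=2 m (b=L-a=2):
  M_4 = M₀x/L  [x≤a] = 2·(4/5)/4 = 2/5 kN·m
Superposition: M = Σ M_i = 692/25 kN·m ≈ 27.680000 kN·m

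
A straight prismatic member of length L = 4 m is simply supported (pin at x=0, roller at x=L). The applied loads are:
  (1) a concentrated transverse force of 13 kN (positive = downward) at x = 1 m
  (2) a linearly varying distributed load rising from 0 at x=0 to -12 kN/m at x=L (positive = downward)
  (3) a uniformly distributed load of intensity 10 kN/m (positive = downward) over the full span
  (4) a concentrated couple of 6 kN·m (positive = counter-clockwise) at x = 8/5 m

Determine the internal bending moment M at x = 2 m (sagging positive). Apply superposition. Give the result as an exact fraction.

Load 1 — point force P=13 kN at a=1 m (b=L-a=3):
  M_1 = Pa(L-x)/L  [x>a] = 13·1·(4-2)/4 = 13/2 kN·m
Load 2 — triangular load w₀=-12 kN/m (0→w₀ over full span):
  M_2 = w₀Lx/6 - w₀x³/(6L) = (-12)·4·2/6 - (-12)·2³/(6·4) = -12 kN·m
Load 3 — uniform load w=10 kN/m over full span:
  M_3 = wx(L-x)/2 = 10·2·(4-2)/2 = 20 kN·m
Load 4 — applied couple M₀=6 kN·m at a=8/5 m (b=L-a=12/5):
  M_4 = M₀x/L - M₀  [x>a] = 6·2/4 - 6 = -3 kN·m
Superposition: M = Σ M_i = 23/2 kN·m ≈ 11.500000 kN·m

M(2) = 23/2 kN·m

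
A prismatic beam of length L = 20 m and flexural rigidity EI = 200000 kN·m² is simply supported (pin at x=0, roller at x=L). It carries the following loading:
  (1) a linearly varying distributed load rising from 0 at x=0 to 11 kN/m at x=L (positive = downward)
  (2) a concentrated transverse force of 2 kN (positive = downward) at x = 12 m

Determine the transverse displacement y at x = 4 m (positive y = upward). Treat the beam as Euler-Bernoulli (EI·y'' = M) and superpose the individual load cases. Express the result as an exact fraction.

Load 1 — triangular load w₀=11 kN/m (0→w₀ over full span):
  y_1 = -w₀x(7L⁴-10L²x²+3x⁴)/(360LEI) = -11·4·(7·20⁴-10·20²·4²+3·4⁴)/(360·20·200000) = -7568/234375 m
Load 2 — point force P=2 kN at a=12 m (b=L-a=8):
  y_2 = -Pbx(L²-b²-x²)/(6LEI)  [x≤a] = -2·8·4·(20²-8²-4²)/(6·20·200000) = -8/9375 m
Superposition: y = Σ y_i = -7768/234375 m ≈ -0.033143 m

y(4) = -7768/234375 m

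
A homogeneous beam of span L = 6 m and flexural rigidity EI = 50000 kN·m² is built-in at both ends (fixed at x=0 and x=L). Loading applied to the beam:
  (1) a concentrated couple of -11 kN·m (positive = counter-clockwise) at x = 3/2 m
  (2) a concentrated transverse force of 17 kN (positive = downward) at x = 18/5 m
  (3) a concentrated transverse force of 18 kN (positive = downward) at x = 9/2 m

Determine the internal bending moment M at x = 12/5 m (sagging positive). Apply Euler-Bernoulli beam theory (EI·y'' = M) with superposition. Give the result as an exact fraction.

M(12/5) = 51223/5000 kN·m

Load 1 — applied couple M₀=-11 kN·m at a=3/2 m (b=L-a=9/2):
  M_1 = R_Ax - M_A - M₀  [x>a] with R_A=-33/16, M_A=33/16 = (-33/16)·(12/5) - (33/16) - (-11) = 319/80 kN·m
Load 2 — point force P=17 kN at a=18/5 m (b=L-a=12/5):
  M_2 = Pb²(3a+b)x/L³ - Pab²/L²  [x≤a] = 17·(12/5)²·(3·(18/5)+(12/5))·(12/5)/6³ - 17·(18/5)·(12/5)²/6² = 2856/625 kN·m
Load 3 — point force P=18 kN at a=9/2 m (b=L-a=3/2):
  M_3 = Pb²(3a+b)x/L³ - Pab²/L²  [x≤a] = 18·(3/2)²·(3·(9/2)+(3/2))·(12/5)/6³ - 18·(9/2)·(3/2)²/6² = 27/16 kN·m
Superposition: M = Σ M_i = 51223/5000 kN·m ≈ 10.244600 kN·m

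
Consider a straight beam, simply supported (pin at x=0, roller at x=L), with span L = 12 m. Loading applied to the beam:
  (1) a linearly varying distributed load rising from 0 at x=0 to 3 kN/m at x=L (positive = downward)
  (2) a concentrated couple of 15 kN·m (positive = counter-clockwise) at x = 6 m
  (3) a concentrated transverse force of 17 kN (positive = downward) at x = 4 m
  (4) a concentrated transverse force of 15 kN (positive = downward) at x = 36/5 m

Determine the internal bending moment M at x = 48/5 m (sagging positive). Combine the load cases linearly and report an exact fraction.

Load 1 — triangular load w₀=3 kN/m (0→w₀ over full span):
  M_1 = w₀Lx/6 - w₀x³/(6L) = 3·12·(48/5)/6 - 3·(48/5)³/(6·12) = 2592/125 kN·m
Load 2 — applied couple M₀=15 kN·m at a=6 m (b=L-a=6):
  M_2 = M₀x/L - M₀  [x>a] = 15·(48/5)/12 - 15 = -3 kN·m
Load 3 — point force P=17 kN at a=4 m (b=L-a=8):
  M_3 = Pa(L-x)/L  [x>a] = 17·4·(12-(48/5))/12 = 68/5 kN·m
Load 4 — point force P=15 kN at a=36/5 m (b=L-a=24/5):
  M_4 = Pa(L-x)/L  [x>a] = 15·(36/5)·(12-(48/5))/12 = 108/5 kN·m
Superposition: M = Σ M_i = 6617/125 kN·m ≈ 52.936000 kN·m

M(48/5) = 6617/125 kN·m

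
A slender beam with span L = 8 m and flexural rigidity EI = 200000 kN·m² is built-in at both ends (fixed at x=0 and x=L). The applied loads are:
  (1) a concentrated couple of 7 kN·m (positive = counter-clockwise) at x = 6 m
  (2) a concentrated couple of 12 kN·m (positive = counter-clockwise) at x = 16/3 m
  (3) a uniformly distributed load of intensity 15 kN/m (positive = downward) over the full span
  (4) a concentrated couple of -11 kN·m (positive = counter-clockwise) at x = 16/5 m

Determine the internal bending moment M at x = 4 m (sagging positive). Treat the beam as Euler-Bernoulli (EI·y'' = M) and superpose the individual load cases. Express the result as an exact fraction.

M(4) = 1003/20 kN·m

Load 1 — applied couple M₀=7 kN·m at a=6 m (b=L-a=2):
  M_1 = R_Ax - M_A  [x≤a] with R_A=63/64, M_A=35/16 = (63/64)·4 - (35/16) = 7/4 kN·m
Load 2 — applied couple M₀=12 kN·m at a=16/3 m (b=L-a=8/3):
  M_2 = R_Ax - M_A  [x≤a] with R_A=2, M_A=4 = 2·4 - 4 = 4 kN·m
Load 3 — uniform load w=15 kN/m over full span:
  M_3 = wLx/2 - wL²/12 - wx²/2 = 15·8·4/2 - 15·8²/12 - 15·4²/2 = 40 kN·m
Load 4 — applied couple M₀=-11 kN·m at a=16/5 m (b=L-a=24/5):
  M_4 = R_Ax - M_A - M₀  [x>a] with R_A=-99/50, M_A=-33/25 = (-99/50)·4 - (-33/25) - (-11) = 22/5 kN·m
Superposition: M = Σ M_i = 1003/20 kN·m ≈ 50.150000 kN·m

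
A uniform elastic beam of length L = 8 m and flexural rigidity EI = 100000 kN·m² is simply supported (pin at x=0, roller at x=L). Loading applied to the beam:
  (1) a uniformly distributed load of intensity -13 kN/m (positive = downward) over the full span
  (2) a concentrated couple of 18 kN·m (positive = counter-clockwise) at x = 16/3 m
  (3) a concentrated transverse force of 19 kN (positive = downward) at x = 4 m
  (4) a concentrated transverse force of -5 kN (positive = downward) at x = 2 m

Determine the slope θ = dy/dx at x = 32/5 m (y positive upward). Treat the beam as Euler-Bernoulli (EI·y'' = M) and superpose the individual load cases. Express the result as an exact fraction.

θ(32/5) = -38957/25000000 rad

Load 1 — uniform load w=-13 kN/m over full span:
  θ_1 = -w(L³-6Lx²+4x³)/(24EI) = -(-13)·(8³-6·8·(32/5)²+4·(32/5)³)/(24·100000) = -858/390625 rad
Load 2 — applied couple M₀=18 kN·m at a=16/3 m (b=L-a=8/3):
  θ_2 = (M₀x²/(2L)-M₀(x-a)+C₁)/EI  [x>a] with C₁=M₀(3b²-L²)/(6L)=-16 = (18·(32/5)²/(2·8)-18·((32/5)-(16/3))+(-16))/100000 = 17/156250 rad
Load 3 — point force P=19 kN at a=4 m (b=L-a=4):
  θ_3 = -Pa(2L²-6Lx+3x²+a²)/(6LEI)  [x>a] = -19·4·(2·8²-6·8·(32/5)+3·(32/5)²+4²)/(6·8·100000) = 399/625000 rad
Load 4 — point force P=-5 kN at a=2 m (b=L-a=6):
  θ_4 = -Pa(2L²-6Lx+3x²+a²)/(6LEI)  [x>a] = -(-5)·2·(2·8²-6·8·(32/5)+3·(32/5)²+2²)/(6·8·100000) = -109/1000000 rad
Superposition: θ = Σ θ_i = -38957/25000000 rad ≈ -0.001558 rad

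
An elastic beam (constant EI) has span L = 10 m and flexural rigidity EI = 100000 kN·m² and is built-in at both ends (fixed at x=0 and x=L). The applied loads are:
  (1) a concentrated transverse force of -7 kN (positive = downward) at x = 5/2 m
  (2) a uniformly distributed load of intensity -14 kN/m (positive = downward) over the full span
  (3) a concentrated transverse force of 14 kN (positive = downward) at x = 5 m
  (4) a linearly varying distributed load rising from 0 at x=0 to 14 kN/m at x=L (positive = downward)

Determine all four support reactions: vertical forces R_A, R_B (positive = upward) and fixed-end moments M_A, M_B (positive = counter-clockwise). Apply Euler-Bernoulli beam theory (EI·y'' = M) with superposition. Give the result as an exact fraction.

Load 1 — point force P=-7 kN at a=5/2 m (b=L-a=15/2):
  R_A = Pb²(3a+b)/L³ = (-7)·(15/2)²·(3·(5/2)+(15/2))/10³ = -189/32 kN
  M_A = Pab²/L² = (-7)·(5/2)·(15/2)²/10² = -315/32 kN·m
  R_B = Pa²(a+3b)/L³ = (-7)·(5/2)²·((5/2)+3·(15/2))/10³ = -35/32 kN
  M_B = -Pa²b/L² = -(-7)·(5/2)²·(15/2)/10² = 105/32 kN·m
Load 2 — uniform load w=-14 kN/m over full span:
  R_A = wL/2 = (-14)·10/2 = -70 kN
  M_A = wL²/12 = (-14)·10²/12 = -350/3 kN·m
  R_B = wL/2 = (-14)·10/2 = -70 kN
  M_B = -wL²/12 = -(-14)·10²/12 = 350/3 kN·m
Load 3 — point force P=14 kN at a=5 m (b=L-a=5):
  R_A = Pb²(3a+b)/L³ = 14·5²·(3·5+5)/10³ = 7 kN
  M_A = Pab²/L² = 14·5·5²/10² = 35/2 kN·m
  R_B = Pa²(a+3b)/L³ = 14·5²·(5+3·5)/10³ = 7 kN
  M_B = -Pa²b/L² = -14·5²·5/10² = -35/2 kN·m
Load 4 — triangular load w₀=14 kN/m (0→w₀ over full span):
  R_A = 3w₀L/20 = 3·14·10/20 = 21 kN
  M_A = w₀L²/30 = 14·10²/30 = 140/3 kN·m
  R_B = 7w₀L/20 = 7·14·10/20 = 49 kN
  M_B = -w₀L²/20 = -14·10²/20 = -70 kN·m
Superposition: R_A = -1533/32 kN, M_A = -1995/32 kN·m, R_B = -483/32 kN, M_B = 3115/96 kN·m

R_A = -1533/32 kN, M_A = -1995/32 kN·m, R_B = -483/32 kN, M_B = 3115/96 kN·m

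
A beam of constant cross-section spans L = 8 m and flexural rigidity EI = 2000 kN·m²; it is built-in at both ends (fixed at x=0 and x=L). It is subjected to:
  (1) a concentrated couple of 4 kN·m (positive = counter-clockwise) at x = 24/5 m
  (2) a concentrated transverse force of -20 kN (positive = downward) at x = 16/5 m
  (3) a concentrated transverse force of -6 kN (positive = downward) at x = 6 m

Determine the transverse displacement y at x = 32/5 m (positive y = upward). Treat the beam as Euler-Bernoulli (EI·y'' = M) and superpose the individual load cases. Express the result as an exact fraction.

Load 1 — applied couple M₀=4 kN·m at a=24/5 m (b=L-a=16/5):
  y_1 = (R_Ax³/6 - M_Ax²/2 - M₀(x-a)²/2)/EI  [x>a] with R_A=18/25, M_A=32/25 = ((18/25)·(32/5)³/6 - (32/25)·(32/5)²/2 - 4·((32/5)-(24/5))²/2)/2000 = 24/390625 m
Load 2 — point force P=-20 kN at a=16/5 m (b=L-a=24/5):
  y_2 = -Pa²(L-x)²(3bL-(3b+a)(L-x))/(6L³EI)  [x>a] = -(-20)·(16/5)²·(8-(32/5))²·(3·(24/5)·8-(3·(24/5)+(16/5))·(8-(32/5)))/(6·8³·2000) = 8704/1171875 m
Load 3 — point force P=-6 kN at a=6 m (b=L-a=2):
  y_3 = -Pa²(L-x)²(3bL-(3b+a)(L-x))/(6L³EI)  [x>a] = -(-6)·6²·(8-(32/5))²·(3·2·8-(3·2+6)·(8-(32/5)))/(6·8³·2000) = 81/31250 m
Superposition: y = Σ y_i = 23627/2343750 m ≈ 0.010081 m

y(32/5) = 23627/2343750 m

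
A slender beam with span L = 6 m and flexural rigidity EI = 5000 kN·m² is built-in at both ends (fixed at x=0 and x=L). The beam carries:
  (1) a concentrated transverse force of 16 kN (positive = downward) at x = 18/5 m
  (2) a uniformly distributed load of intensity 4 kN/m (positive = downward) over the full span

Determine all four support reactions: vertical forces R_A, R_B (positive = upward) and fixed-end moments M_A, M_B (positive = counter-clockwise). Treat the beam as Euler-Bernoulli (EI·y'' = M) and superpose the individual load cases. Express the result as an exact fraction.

Load 1 — point force P=16 kN at a=18/5 m (b=L-a=12/5):
  R_A = Pb²(3a+b)/L³ = 16·(12/5)²·(3·(18/5)+(12/5))/6³ = 704/125 kN
  M_A = Pab²/L² = 16·(18/5)·(12/5)²/6² = 1152/125 kN·m
  R_B = Pa²(a+3b)/L³ = 16·(18/5)²·((18/5)+3·(12/5))/6³ = 1296/125 kN
  M_B = -Pa²b/L² = -16·(18/5)²·(12/5)/6² = -1728/125 kN·m
Load 2 — uniform load w=4 kN/m over full span:
  R_A = wL/2 = 4·6/2 = 12 kN
  M_A = wL²/12 = 4·6²/12 = 12 kN·m
  R_B = wL/2 = 4·6/2 = 12 kN
  M_B = -wL²/12 = -4·6²/12 = -12 kN·m
Superposition: R_A = 2204/125 kN, M_A = 2652/125 kN·m, R_B = 2796/125 kN, M_B = -3228/125 kN·m

R_A = 2204/125 kN, M_A = 2652/125 kN·m, R_B = 2796/125 kN, M_B = -3228/125 kN·m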